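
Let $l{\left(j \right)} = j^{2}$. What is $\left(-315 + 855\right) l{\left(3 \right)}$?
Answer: $4860$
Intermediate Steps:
$\left(-315 + 855\right) l{\left(3 \right)} = \left(-315 + 855\right) 3^{2} = 540 \cdot 9 = 4860$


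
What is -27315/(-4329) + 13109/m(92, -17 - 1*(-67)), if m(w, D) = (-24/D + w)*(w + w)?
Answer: 110411265/15576704 ≈ 7.0882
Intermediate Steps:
m(w, D) = 2*w*(w - 24/D) (m(w, D) = (w - 24/D)*(2*w) = 2*w*(w - 24/D))
-27315/(-4329) + 13109/m(92, -17 - 1*(-67)) = -27315/(-4329) + 13109/((2*92*(-24 + (-17 - 1*(-67))*92)/(-17 - 1*(-67)))) = -27315*(-1/4329) + 13109/((2*92*(-24 + (-17 + 67)*92)/(-17 + 67))) = 3035/481 + 13109/((2*92*(-24 + 50*92)/50)) = 3035/481 + 13109/((2*92*(1/50)*(-24 + 4600))) = 3035/481 + 13109/((2*92*(1/50)*4576)) = 3035/481 + 13109/(420992/25) = 3035/481 + 13109*(25/420992) = 3035/481 + 327725/420992 = 110411265/15576704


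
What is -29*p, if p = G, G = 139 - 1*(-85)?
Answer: -6496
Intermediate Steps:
G = 224 (G = 139 + 85 = 224)
p = 224
-29*p = -29*224 = -6496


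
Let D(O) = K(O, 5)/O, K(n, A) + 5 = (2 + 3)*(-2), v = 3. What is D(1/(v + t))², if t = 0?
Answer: 2025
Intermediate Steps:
K(n, A) = -15 (K(n, A) = -5 + (2 + 3)*(-2) = -5 + 5*(-2) = -5 - 10 = -15)
D(O) = -15/O
D(1/(v + t))² = (-15/(1/(3 + 0)))² = (-15/(1/3))² = (-15/⅓)² = (-15*3)² = (-45)² = 2025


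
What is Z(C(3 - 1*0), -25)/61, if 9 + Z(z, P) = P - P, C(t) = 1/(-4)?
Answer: -9/61 ≈ -0.14754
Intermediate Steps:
C(t) = -¼
Z(z, P) = -9 (Z(z, P) = -9 + (P - P) = -9 + 0 = -9)
Z(C(3 - 1*0), -25)/61 = -9/61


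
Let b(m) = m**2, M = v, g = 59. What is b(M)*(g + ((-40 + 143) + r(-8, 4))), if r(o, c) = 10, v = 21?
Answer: 75852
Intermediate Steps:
M = 21
b(M)*(g + ((-40 + 143) + r(-8, 4))) = 21**2*(59 + ((-40 + 143) + 10)) = 441*(59 + (103 + 10)) = 441*(59 + 113) = 441*172 = 75852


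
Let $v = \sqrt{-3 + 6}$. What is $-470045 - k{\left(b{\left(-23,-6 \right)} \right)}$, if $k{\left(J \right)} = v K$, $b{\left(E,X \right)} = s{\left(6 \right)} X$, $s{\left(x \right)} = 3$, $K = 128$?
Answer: $-470045 - 128 \sqrt{3} \approx -4.7027 \cdot 10^{5}$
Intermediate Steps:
$v = \sqrt{3} \approx 1.732$
$b{\left(E,X \right)} = 3 X$
$k{\left(J \right)} = 128 \sqrt{3}$ ($k{\left(J \right)} = \sqrt{3} \cdot 128 = 128 \sqrt{3}$)
$-470045 - k{\left(b{\left(-23,-6 \right)} \right)} = -470045 - 128 \sqrt{3}$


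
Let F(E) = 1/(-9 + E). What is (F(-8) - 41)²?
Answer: 487204/289 ≈ 1685.8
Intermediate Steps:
(F(-8) - 41)² = (1/(-9 - 8) - 41)² = (1/(-17) - 41)² = (-1/17 - 41)² = (-698/17)² = 487204/289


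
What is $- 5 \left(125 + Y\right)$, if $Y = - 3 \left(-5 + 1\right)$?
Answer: $-685$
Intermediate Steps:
$Y = 12$ ($Y = \left(-3\right) \left(-4\right) = 12$)
$- 5 \left(125 + Y\right) = - 5 \left(125 + 12\right) = \left(-5\right) 137 = -685$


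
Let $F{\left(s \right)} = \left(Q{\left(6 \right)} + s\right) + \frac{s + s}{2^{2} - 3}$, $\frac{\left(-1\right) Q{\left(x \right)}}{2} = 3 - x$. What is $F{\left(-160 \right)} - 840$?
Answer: $-1314$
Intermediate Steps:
$Q{\left(x \right)} = -6 + 2 x$ ($Q{\left(x \right)} = - 2 \left(3 - x\right) = -6 + 2 x$)
$F{\left(s \right)} = 6 + 3 s$ ($F{\left(s \right)} = \left(\left(-6 + 2 \cdot 6\right) + s\right) + \frac{s + s}{2^{2} - 3} = \left(\left(-6 + 12\right) + s\right) + \frac{2 s}{4 - 3} = \left(6 + s\right) + \frac{2 s}{1} = \left(6 + s\right) + 2 s 1 = \left(6 + s\right) + 2 s = 6 + 3 s$)
$F{\left(-160 \right)} - 840 = \left(6 + 3 \left(-160\right)\right) - 840 = \left(6 - 480\right) - 840 = -474 - 840 = -1314$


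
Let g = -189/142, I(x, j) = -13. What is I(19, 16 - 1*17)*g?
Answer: 2457/142 ≈ 17.303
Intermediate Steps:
g = -189/142 (g = -189*1/142 = -189/142 ≈ -1.3310)
I(19, 16 - 1*17)*g = -13*(-189/142) = 2457/142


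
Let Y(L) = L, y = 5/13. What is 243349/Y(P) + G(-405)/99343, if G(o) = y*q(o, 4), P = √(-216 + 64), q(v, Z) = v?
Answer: -2025/1291459 - 243349*I*√38/76 ≈ -0.001568 - 19738.0*I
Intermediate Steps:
P = 2*I*√38 (P = √(-152) = 2*I*√38 ≈ 12.329*I)
y = 5/13 (y = 5*(1/13) = 5/13 ≈ 0.38462)
G(o) = 5*o/13
243349/Y(P) + G(-405)/99343 = 243349/((2*I*√38)) + ((5/13)*(-405))/99343 = 243349*(-I*√38/76) - 2025/13*1/99343 = -243349*I*√38/76 - 2025/1291459 = -2025/1291459 - 243349*I*√38/76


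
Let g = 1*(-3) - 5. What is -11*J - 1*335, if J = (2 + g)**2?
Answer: -731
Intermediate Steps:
g = -8 (g = -3 - 5 = -8)
J = 36 (J = (2 - 8)**2 = (-6)**2 = 36)
-11*J - 1*335 = -11*36 - 1*335 = -396 - 335 = -731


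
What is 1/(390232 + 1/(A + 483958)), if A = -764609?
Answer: 280651/109519001031 ≈ 2.5626e-6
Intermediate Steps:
1/(390232 + 1/(A + 483958)) = 1/(390232 + 1/(-764609 + 483958)) = 1/(390232 + 1/(-280651)) = 1/(390232 - 1/280651) = 1/(109519001031/280651) = 280651/109519001031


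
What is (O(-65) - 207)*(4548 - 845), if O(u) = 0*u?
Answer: -766521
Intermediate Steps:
O(u) = 0
(O(-65) - 207)*(4548 - 845) = (0 - 207)*(4548 - 845) = -207*3703 = -766521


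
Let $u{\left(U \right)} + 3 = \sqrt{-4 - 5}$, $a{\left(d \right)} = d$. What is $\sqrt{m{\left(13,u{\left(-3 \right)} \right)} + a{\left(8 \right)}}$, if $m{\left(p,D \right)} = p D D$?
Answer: $\sqrt{8 - 234 i} \approx 11.003 - 10.633 i$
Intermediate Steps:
$u{\left(U \right)} = -3 + 3 i$ ($u{\left(U \right)} = -3 + \sqrt{-4 - 5} = -3 + \sqrt{-9} = -3 + 3 i$)
$m{\left(p,D \right)} = p D^{2}$ ($m{\left(p,D \right)} = D p D = p D^{2}$)
$\sqrt{m{\left(13,u{\left(-3 \right)} \right)} + a{\left(8 \right)}} = \sqrt{13 \left(-3 + 3 i\right)^{2} + 8} = \sqrt{8 + 13 \left(-3 + 3 i\right)^{2}}$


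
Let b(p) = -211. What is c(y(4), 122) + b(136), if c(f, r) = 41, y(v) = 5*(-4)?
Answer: -170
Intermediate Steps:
y(v) = -20
c(y(4), 122) + b(136) = 41 - 211 = -170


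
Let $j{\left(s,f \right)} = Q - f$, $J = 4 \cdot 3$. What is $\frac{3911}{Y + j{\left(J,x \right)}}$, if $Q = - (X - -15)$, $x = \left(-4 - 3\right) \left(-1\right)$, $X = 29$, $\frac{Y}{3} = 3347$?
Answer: $\frac{3911}{9990} \approx 0.39149$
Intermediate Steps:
$Y = 10041$ ($Y = 3 \cdot 3347 = 10041$)
$x = 7$ ($x = \left(-7\right) \left(-1\right) = 7$)
$Q = -44$ ($Q = - (29 - -15) = - (29 + 15) = \left(-1\right) 44 = -44$)
$J = 12$
$j{\left(s,f \right)} = -44 - f$
$\frac{3911}{Y + j{\left(J,x \right)}} = \frac{3911}{10041 - 51} = \frac{3911}{9990}$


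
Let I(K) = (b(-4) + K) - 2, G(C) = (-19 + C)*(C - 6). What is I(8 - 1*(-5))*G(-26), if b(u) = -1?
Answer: 14400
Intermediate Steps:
G(C) = (-19 + C)*(-6 + C)
I(K) = -3 + K (I(K) = (-1 + K) - 2 = -3 + K)
I(8 - 1*(-5))*G(-26) = (-3 + (8 - 1*(-5)))*(114 + (-26)² - 25*(-26)) = (-3 + (8 + 5))*(114 + 676 + 650) = (-3 + 13)*1440 = 10*1440 = 14400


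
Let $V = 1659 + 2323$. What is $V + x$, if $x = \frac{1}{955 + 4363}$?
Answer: $\frac{21176277}{5318} \approx 3982.0$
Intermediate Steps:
$V = 3982$
$x = \frac{1}{5318} \approx 0.00018804$
$V + x = 3982 + \frac{1}{5318} = \frac{21176277}{5318}$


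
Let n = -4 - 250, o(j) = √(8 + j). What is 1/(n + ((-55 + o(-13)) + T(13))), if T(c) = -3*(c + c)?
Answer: -387/149774 - I*√5/149774 ≈ -0.0025839 - 1.493e-5*I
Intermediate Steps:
T(c) = -6*c
n = -254
1/(n + ((-55 + o(-13)) + T(13))) = 1/(-254 + ((-55 + √(8 - 13)) - 6*13)) = 1/(-254 + ((-55 + √(-5)) - 78)) = 1/(-254 + ((-55 + I*√5) - 78)) = 1/(-254 + (-133 + I*√5)) = 1/(-387 + I*√5)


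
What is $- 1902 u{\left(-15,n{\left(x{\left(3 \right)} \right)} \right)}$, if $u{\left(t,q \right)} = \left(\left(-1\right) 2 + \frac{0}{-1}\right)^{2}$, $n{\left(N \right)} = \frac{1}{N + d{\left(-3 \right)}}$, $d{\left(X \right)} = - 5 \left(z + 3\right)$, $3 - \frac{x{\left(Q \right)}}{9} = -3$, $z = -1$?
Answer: $-7608$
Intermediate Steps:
$x{\left(Q \right)} = 54$ ($x{\left(Q \right)} = 27 - -27 = 27 + 27 = 54$)
$d{\left(X \right)} = -10$ ($d{\left(X \right)} = - 5 \left(-1 + 3\right) = \left(-5\right) 2 = -10$)
$n{\left(N \right)} = \frac{1}{-10 + N}$ ($n{\left(N \right)} = \frac{1}{N - 10} = \frac{1}{-10 + N}$)
$u{\left(t,q \right)} = 4$ ($u{\left(t,q \right)} = \left(-2 + 0 \left(-1\right)\right)^{2} = \left(-2 + 0\right)^{2} = \left(-2\right)^{2} = 4$)
$- 1902 u{\left(-15,n{\left(x{\left(3 \right)} \right)} \right)} = \left(-1902\right) 4 = -7608$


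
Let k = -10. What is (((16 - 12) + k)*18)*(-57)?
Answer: 6156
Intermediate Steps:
(((16 - 12) + k)*18)*(-57) = (((16 - 12) - 10)*18)*(-57) = ((4 - 10)*18)*(-57) = -6*18*(-57) = -108*(-57) = 6156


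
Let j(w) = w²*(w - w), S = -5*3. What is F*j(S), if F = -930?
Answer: 0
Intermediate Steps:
S = -15
j(w) = 0 (j(w) = w²*0 = 0)
F*j(S) = -930*0 = 0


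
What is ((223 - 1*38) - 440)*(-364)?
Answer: 92820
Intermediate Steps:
((223 - 1*38) - 440)*(-364) = ((223 - 38) - 440)*(-364) = (185 - 440)*(-364) = -255*(-364) = 92820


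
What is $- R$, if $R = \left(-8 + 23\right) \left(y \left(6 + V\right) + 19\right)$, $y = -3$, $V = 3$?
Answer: $120$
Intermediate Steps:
$R = -120$ ($R = \left(-8 + 23\right) \left(- 3 \left(6 + 3\right) + 19\right) = 15 \left(\left(-3\right) 9 + 19\right) = 15 \left(-27 + 19\right) = 15 \left(-8\right) = -120$)
$- R = \left(-1\right) \left(-120\right) = 120$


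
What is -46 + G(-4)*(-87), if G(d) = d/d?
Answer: -133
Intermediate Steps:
G(d) = 1
-46 + G(-4)*(-87) = -46 + 1*(-87) = -46 - 87 = -133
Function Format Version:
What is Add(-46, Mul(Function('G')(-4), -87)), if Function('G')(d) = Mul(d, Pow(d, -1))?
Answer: -133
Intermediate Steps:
Function('G')(d) = 1
Add(-46, Mul(Function('G')(-4), -87)) = Add(-46, Mul(1, -87)) = Add(-46, -87) = -133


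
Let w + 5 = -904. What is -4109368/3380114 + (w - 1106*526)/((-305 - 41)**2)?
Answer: -1230715611649/202326863812 ≈ -6.0828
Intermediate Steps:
w = -909 (w = -5 - 904 = -909)
-4109368/3380114 + (w - 1106*526)/((-305 - 41)**2) = -4109368/3380114 + (-909 - 1106*526)/((-305 - 41)**2) = -4109368*1/3380114 + (-909 - 581756)/((-346)**2) = -2054684/1690057 - 582665/119716 = -1230715611649/202326863812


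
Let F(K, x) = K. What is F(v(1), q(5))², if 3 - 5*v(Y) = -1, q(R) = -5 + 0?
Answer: 16/25 ≈ 0.64000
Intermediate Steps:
q(R) = -5
v(Y) = ⅘ (v(Y) = ⅗ - ⅕*(-1) = ⅗ + ⅕ = ⅘)
F(v(1), q(5))² = (⅘)² = 16/25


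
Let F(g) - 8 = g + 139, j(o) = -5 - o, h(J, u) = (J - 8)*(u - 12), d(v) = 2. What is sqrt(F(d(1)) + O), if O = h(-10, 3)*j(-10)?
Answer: sqrt(959) ≈ 30.968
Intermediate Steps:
h(J, u) = (-12 + u)*(-8 + J) (h(J, u) = (-8 + J)*(-12 + u) = (-12 + u)*(-8 + J))
F(g) = 147 + g (F(g) = 8 + (g + 139) = 8 + (139 + g) = 147 + g)
O = 810 (O = (96 - 12*(-10) - 8*3 - 10*3)*(-5 - 1*(-10)) = (96 + 120 - 24 - 30)*(-5 + 10) = 162*5 = 810)
sqrt(F(d(1)) + O) = sqrt((147 + 2) + 810) = sqrt(149 + 810) = sqrt(959)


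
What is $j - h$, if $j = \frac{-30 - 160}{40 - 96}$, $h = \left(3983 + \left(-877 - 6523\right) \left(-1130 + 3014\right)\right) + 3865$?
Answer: $\frac{390145151}{28} \approx 1.3934 \cdot 10^{7}$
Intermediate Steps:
$h = -13933752$ ($h = \left(3983 - 13941600\right) + 3865 = -13937617 + 3865 = -13933752$)
$j = \frac{95}{28}$ ($j = \frac{1}{-56} \left(-190\right) = \left(- \frac{1}{56}\right) \left(-190\right) = \frac{95}{28} \approx 3.3929$)
$j - h = \frac{95}{28} - -13933752 = \frac{95}{28} + 13933752 = \frac{390145151}{28}$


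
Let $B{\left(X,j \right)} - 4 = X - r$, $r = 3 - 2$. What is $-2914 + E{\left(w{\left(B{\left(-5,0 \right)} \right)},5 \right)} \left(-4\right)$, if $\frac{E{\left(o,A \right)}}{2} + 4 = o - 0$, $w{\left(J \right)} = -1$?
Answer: $-2874$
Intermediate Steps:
$r = 1$
$B{\left(X,j \right)} = 3 + X$ ($B{\left(X,j \right)} = 4 + \left(X - 1\right) = 4 + \left(-1 + X\right) = 3 + X$)
$E{\left(o,A \right)} = -8 + 2 o$ ($E{\left(o,A \right)} = -8 + 2 \left(o - 0\right) = -8 + 2 \left(o + 0\right) = -8 + 2 o$)
$-2914 + E{\left(w{\left(B{\left(-5,0 \right)} \right)},5 \right)} \left(-4\right) = -2914 + \left(-8 + 2 \left(-1\right)\right) \left(-4\right) = -2914 + \left(-8 - 2\right) \left(-4\right) = -2914 - -40 = -2914 + 40 = -2874$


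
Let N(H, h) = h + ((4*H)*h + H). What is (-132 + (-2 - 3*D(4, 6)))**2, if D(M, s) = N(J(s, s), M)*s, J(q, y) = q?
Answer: 4169764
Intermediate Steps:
N(H, h) = H + h + 4*H*h (N(H, h) = h + (4*H*h + H) = h + (H + 4*H*h) = H + h + 4*H*h)
D(M, s) = s*(M + s + 4*M*s) (D(M, s) = (s + M + 4*s*M)*s = (s + M + 4*M*s)*s = (M + s + 4*M*s)*s = s*(M + s + 4*M*s))
(-132 + (-2 - 3*D(4, 6)))**2 = (-132 + (-2 - 18*(4 + 6 + 4*4*6)))**2 = (-132 + (-2 - 18*(4 + 6 + 96)))**2 = (-132 + (-2 - 18*106))**2 = (-132 + (-2 - 3*636))**2 = (-132 + (-2 - 1908))**2 = (-132 - 1910)**2 = (-2042)**2 = 4169764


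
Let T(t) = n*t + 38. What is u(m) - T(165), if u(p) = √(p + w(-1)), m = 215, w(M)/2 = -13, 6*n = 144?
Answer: -3998 + 3*√21 ≈ -3984.3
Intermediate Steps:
n = 24 (n = (⅙)*144 = 24)
w(M) = -26 (w(M) = 2*(-13) = -26)
u(p) = √(-26 + p) (u(p) = √(p - 26) = √(-26 + p))
T(t) = 38 + 24*t (T(t) = 24*t + 38 = 38 + 24*t)
u(m) - T(165) = √(-26 + 215) - (38 + 24*165) = √189 - (38 + 3960) = 3*√21 - 1*3998 = 3*√21 - 3998 = -3998 + 3*√21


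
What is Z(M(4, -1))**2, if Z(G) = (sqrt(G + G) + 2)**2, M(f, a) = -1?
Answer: (2 + I*sqrt(2))**4 ≈ -28.0 + 22.627*I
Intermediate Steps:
Z(G) = (2 + sqrt(2)*sqrt(G))**2 (Z(G) = (sqrt(2*G) + 2)**2 = (sqrt(2)*sqrt(G) + 2)**2 = (2 + sqrt(2)*sqrt(G))**2)
Z(M(4, -1))**2 = ((2 + sqrt(2)*sqrt(-1))**2)**2 = ((2 + sqrt(2)*I)**2)**2 = ((2 + I*sqrt(2))**2)**2 = (2 + I*sqrt(2))**4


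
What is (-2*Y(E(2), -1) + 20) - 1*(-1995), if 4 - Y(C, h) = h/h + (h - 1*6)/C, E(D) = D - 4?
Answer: 2016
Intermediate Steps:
E(D) = -4 + D
Y(C, h) = 3 - (-6 + h)/C (Y(C, h) = 4 - (h/h + (h - 1*6)/C) = 4 - (1 + (h - 6)/C) = 4 - (1 + (-6 + h)/C) = 4 + (-1 - (-6 + h)/C) = 3 - (-6 + h)/C)
(-2*Y(E(2), -1) + 20) - 1*(-1995) = (-2*(6 - 1*(-1) + 3*(-4 + 2))/(-4 + 2) + 20) - 1*(-1995) = (-2*(6 + 1 + 3*(-2))/(-2) + 20) + 1995 = (-(-1)*(6 + 1 - 6) + 20) + 1995 = (-(-1) + 20) + 1995 = (-2*(-½) + 20) + 1995 = (1 + 20) + 1995 = 21 + 1995 = 2016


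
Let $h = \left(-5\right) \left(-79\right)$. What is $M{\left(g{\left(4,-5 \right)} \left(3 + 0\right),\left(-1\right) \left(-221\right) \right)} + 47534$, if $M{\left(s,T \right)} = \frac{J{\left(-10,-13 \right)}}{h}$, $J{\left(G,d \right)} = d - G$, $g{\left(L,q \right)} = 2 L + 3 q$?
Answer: $\frac{18775927}{395} \approx 47534.0$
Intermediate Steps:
$h = 395$
$M{\left(s,T \right)} = - \frac{3}{395}$ ($M{\left(s,T \right)} = \frac{-13 - -10}{395} = \left(-13 + 10\right) \frac{1}{395} = \left(-3\right) \frac{1}{395} = - \frac{3}{395}$)
$M{\left(g{\left(4,-5 \right)} \left(3 + 0\right),\left(-1\right) \left(-221\right) \right)} + 47534 = - \frac{3}{395} + 47534 = \frac{18775927}{395}$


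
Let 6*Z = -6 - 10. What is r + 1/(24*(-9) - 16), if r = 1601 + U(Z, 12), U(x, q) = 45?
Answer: 381871/232 ≈ 1646.0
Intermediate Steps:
Z = -8/3 (Z = (-6 - 10)/6 = (⅙)*(-16) = -8/3 ≈ -2.6667)
r = 1646 (r = 1601 + 45 = 1646)
r + 1/(24*(-9) - 16) = 1646 + 1/(24*(-9) - 16) = 1646 + 1/(-216 - 16) = 1646 + 1/(-232) = 1646 - 1/232 = 381871/232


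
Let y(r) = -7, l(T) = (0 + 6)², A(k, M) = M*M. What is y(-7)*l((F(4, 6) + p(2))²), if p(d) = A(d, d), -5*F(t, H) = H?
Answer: -252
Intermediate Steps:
A(k, M) = M²
F(t, H) = -H/5
p(d) = d²
l(T) = 36 (l(T) = 6² = 36)
y(-7)*l((F(4, 6) + p(2))²) = -7*36 = -252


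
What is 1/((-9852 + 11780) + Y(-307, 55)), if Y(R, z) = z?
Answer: 1/1983 ≈ 0.00050429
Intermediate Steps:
1/((-9852 + 11780) + Y(-307, 55)) = 1/((-9852 + 11780) + 55) = 1/(1928 + 55) = 1/1983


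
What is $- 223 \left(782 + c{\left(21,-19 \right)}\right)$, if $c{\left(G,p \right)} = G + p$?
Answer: $-174832$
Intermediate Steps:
$- 223 \left(782 + c{\left(21,-19 \right)}\right) = - 223 \left(782 + \left(21 - 19\right)\right) = - 223 \left(782 + 2\right) = \left(-223\right) 784 = -174832$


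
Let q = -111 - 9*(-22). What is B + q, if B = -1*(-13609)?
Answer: 13696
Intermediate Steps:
B = 13609
q = 87 (q = -111 + 198 = 87)
B + q = 13609 + 87 = 13696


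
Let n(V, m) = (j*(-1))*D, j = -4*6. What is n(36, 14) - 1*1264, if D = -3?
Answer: -1336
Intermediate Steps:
j = -24
n(V, m) = -72 (n(V, m) = -24*(-1)*(-3) = 24*(-3) = -72)
n(36, 14) - 1*1264 = -72 - 1*1264 = -72 - 1264 = -1336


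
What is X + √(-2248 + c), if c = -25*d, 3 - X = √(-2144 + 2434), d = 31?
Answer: 3 - √290 + I*√3023 ≈ -14.029 + 54.982*I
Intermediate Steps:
X = 3 - √290 (X = 3 - √(-2144 + 2434) = 3 - √290 ≈ -14.029)
c = -775 (c = -25*31 = -775)
X + √(-2248 + c) = (3 - √290) + √(-2248 - 775) = (3 - √290) + √(-3023) = (3 - √290) + I*√3023 = 3 - √290 + I*√3023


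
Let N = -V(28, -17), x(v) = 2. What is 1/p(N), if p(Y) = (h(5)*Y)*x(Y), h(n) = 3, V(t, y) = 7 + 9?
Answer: -1/96 ≈ -0.010417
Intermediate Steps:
V(t, y) = 16
N = -16 (N = -1*16 = -16)
p(Y) = 6*Y (p(Y) = (3*Y)*2 = 6*Y)
1/p(N) = 1/(6*(-16)) = 1/(-96) = -1/96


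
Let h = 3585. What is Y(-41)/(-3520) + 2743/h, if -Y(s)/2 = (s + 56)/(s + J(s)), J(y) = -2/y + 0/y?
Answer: 1620693989/2118763680 ≈ 0.76492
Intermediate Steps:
J(y) = -2/y (J(y) = -2/y + 0 = -2/y)
Y(s) = -2*(56 + s)/(s - 2/s) (Y(s) = -2*(s + 56)/(s - 2/s) = -2*(56 + s)/(s - 2/s))
Y(-41)/(-3520) + 2743/h = -2*(-41)*(56 - 41)/(-2 + (-41)²)/(-3520) + 2743/3585 = -2*(-41)*15/(-2 + 1681)*(-1/3520) + 2743*(1/3585) = -2*(-41)*15/1679*(-1/3520) + 2743/3585 = -2*(-41)*1/1679*15*(-1/3520) + 2743/3585 = (1230/1679)*(-1/3520) + 2743/3585 = -123/591008 + 2743/3585 = 1620693989/2118763680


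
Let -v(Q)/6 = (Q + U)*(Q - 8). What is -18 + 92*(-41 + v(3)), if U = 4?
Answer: 15530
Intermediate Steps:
v(Q) = -6*(-8 + Q)*(4 + Q) (v(Q) = -6*(Q + 4)*(Q - 8) = -6*(4 + Q)*(-8 + Q) = -6*(-8 + Q)*(4 + Q))
-18 + 92*(-41 + v(3)) = -18 + 92*(-41 + (192 - 6*3² + 24*3)) = -18 + 92*(-41 + (192 - 6*9 + 72)) = -18 + 92*(-41 + (192 - 54 + 72)) = -18 + 92*(-41 + 210) = -18 + 92*169 = -18 + 15548 = 15530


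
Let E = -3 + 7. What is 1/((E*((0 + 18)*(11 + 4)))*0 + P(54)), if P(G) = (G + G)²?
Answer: 1/11664 ≈ 8.5734e-5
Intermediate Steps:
E = 4
P(G) = 4*G² (P(G) = (2*G)² = 4*G²)
1/((E*((0 + 18)*(11 + 4)))*0 + P(54)) = 1/((4*((0 + 18)*(11 + 4)))*0 + 4*54²) = 1/((4*(18*15))*0 + 4*2916) = 1/((4*270)*0 + 11664) = 1/(1080*0 + 11664) = 1/(0 + 11664) = 1/11664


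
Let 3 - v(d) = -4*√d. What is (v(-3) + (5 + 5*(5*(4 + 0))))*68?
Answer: 7344 + 272*I*√3 ≈ 7344.0 + 471.12*I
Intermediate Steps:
v(d) = 3 + 4*√d (v(d) = 3 - (-4)*√d = 3 + 4*√d)
(v(-3) + (5 + 5*(5*(4 + 0))))*68 = ((3 + 4*√(-3)) + (5 + 5*(5*(4 + 0))))*68 = ((3 + 4*(I*√3)) + (5 + 5*(5*4)))*68 = ((3 + 4*I*√3) + (5 + 5*20))*68 = ((3 + 4*I*√3) + (5 + 100))*68 = ((3 + 4*I*√3) + 105)*68 = (108 + 4*I*√3)*68 = 7344 + 272*I*√3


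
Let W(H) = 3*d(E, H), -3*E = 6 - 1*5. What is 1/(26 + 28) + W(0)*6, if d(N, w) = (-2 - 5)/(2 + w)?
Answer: -3401/54 ≈ -62.982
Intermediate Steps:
E = -⅓ (E = -(6 - 1*5)/3 = -(6 - 5)/3 = -⅓*1 = -⅓ ≈ -0.33333)
d(N, w) = -7/(2 + w)
W(H) = -21/(2 + H) (W(H) = 3*(-7/(2 + H)) = -21/(2 + H))
1/(26 + 28) + W(0)*6 = 1/(26 + 28) - 21/(2 + 0)*6 = 1/54 - 21/2*6 = 1/54 - 63 = -3401/54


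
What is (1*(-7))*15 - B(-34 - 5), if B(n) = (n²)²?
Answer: -2313546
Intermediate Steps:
B(n) = n⁴
(1*(-7))*15 - B(-34 - 5) = (1*(-7))*15 - (-34 - 5)⁴ = -7*15 - 1*(-39)⁴ = -105 - 1*2313441 = -105 - 2313441 = -2313546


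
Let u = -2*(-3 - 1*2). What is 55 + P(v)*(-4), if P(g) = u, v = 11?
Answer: 15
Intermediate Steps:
u = 10 (u = -2*(-3 - 2) = -2*(-5) = 10)
P(g) = 10
55 + P(v)*(-4) = 55 + 10*(-4) = 55 - 40 = 15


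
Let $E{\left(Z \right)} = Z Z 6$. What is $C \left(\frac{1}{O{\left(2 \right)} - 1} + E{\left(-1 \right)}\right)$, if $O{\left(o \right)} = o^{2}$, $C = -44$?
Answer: $- \frac{836}{3} \approx -278.67$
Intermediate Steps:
$E{\left(Z \right)} = 6 Z^{2}$ ($E{\left(Z \right)} = Z^{2} \cdot 6 = 6 Z^{2}$)
$C \left(\frac{1}{O{\left(2 \right)} - 1} + E{\left(-1 \right)}\right) = - 44 \left(\frac{1}{2^{2} - 1} + 6 \left(-1\right)^{2}\right) = - 44 \left(\frac{1}{4 - 1} + 6 \cdot 1\right) = - 44 \left(\frac{1}{3} + 6\right) = \left(-44\right) \frac{19}{3} = - \frac{836}{3}$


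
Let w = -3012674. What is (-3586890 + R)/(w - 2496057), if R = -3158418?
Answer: 6745308/5508731 ≈ 1.2245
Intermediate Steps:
(-3586890 + R)/(w - 2496057) = (-3586890 - 3158418)/(-3012674 - 2496057) = -6745308/(-5508731) = -6745308*(-1/5508731) = 6745308/5508731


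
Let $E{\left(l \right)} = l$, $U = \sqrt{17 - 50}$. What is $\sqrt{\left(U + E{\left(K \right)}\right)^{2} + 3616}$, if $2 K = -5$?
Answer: $\frac{\sqrt{14357 - 20 i \sqrt{33}}}{2} \approx 59.911 - 0.23971 i$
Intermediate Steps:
$K = - \frac{5}{2}$ ($K = \frac{1}{2} \left(-5\right) = - \frac{5}{2} \approx -2.5$)
$U = i \sqrt{33}$ ($U = \sqrt{-33} = i \sqrt{33} \approx 5.7446 i$)
$\sqrt{\left(U + E{\left(K \right)}\right)^{2} + 3616} = \sqrt{\left(i \sqrt{33} - \frac{5}{2}\right)^{2} + 3616} = \sqrt{\left(- \frac{5}{2} + i \sqrt{33}\right)^{2} + 3616} = \sqrt{3616 + \left(- \frac{5}{2} + i \sqrt{33}\right)^{2}}$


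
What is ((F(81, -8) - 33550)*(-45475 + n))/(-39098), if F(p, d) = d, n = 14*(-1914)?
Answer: -1212635109/19549 ≈ -62031.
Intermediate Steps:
n = -26796
((F(81, -8) - 33550)*(-45475 + n))/(-39098) = ((-8 - 33550)*(-45475 - 26796))/(-39098) = -33558*(-72271)*(-1/39098) = 2425270218*(-1/39098) = -1212635109/19549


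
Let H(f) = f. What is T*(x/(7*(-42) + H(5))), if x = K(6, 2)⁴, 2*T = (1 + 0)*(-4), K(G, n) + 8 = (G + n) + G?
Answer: 2592/289 ≈ 8.9689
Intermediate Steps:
K(G, n) = -8 + n + 2*G (K(G, n) = -8 + ((G + n) + G) = -8 + (n + 2*G) = -8 + n + 2*G)
T = -2 (T = ((1 + 0)*(-4))/2 = (1*(-4))/2 = (½)*(-4) = -2)
x = 1296 (x = (-8 + 2 + 2*6)⁴ = (-8 + 2 + 12)⁴ = 6⁴ = 1296)
T*(x/(7*(-42) + H(5))) = -2592/(7*(-42) + 5) = -2592/(-294 + 5) = -2592/(-289) = -2592*(-1)/289 = -2*(-1296/289) = 2592/289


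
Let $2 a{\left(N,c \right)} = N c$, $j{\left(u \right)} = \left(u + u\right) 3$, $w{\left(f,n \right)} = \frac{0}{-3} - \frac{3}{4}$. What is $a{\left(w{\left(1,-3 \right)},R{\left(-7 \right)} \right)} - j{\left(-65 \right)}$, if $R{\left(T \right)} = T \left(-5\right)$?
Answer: $\frac{3015}{8} \approx 376.88$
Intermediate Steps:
$R{\left(T \right)} = - 5 T$
$w{\left(f,n \right)} = - \frac{3}{4}$ ($w{\left(f,n \right)} = 0 \left(- \frac{1}{3}\right) - \frac{3}{4} = 0 - \frac{3}{4} = - \frac{3}{4}$)
$j{\left(u \right)} = 6 u$ ($j{\left(u \right)} = 2 u 3 = 6 u$)
$a{\left(N,c \right)} = \frac{N c}{2}$
$a{\left(w{\left(1,-3 \right)},R{\left(-7 \right)} \right)} - j{\left(-65 \right)} = \frac{1}{2} \left(- \frac{3}{4}\right) \left(\left(-5\right) \left(-7\right)\right) - 6 \left(-65\right) = \frac{1}{2} \left(- \frac{3}{4}\right) 35 - -390 = - \frac{105}{8} + 390 = \frac{3015}{8}$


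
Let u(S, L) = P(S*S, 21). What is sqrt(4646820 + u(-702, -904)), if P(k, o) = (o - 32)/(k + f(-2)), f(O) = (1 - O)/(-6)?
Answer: sqrt(4514019267482298826)/985607 ≈ 2155.6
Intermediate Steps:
f(O) = -1/6 + O/6 (f(O) = (1 - O)*(-1/6) = -1/6 + O/6)
P(k, o) = (-32 + o)/(-1/2 + k) (P(k, o) = (o - 32)/(k + (-1/6 + (1/6)*(-2))) = (-32 + o)/(k + (-1/6 - 1/3)) = (-32 + o)/(k - 1/2) = (-32 + o)/(-1/2 + k))
u(S, L) = -22/(-1 + 2*S**2) (u(S, L) = 2*(-32 + 21)/(-1 + 2*(S*S)) = 2*(-11)/(-1 + 2*S**2) = -22/(-1 + 2*S**2))
sqrt(4646820 + u(-702, -904)) = sqrt(4646820 - 22/(-1 + 2*(-702)**2)) = sqrt(4646820 - 22/(-1 + 2*492804)) = sqrt(4646820 - 22/(-1 + 985608)) = sqrt(4646820 - 22/985607) = sqrt(4579938319718/985607) = sqrt(4514019267482298826)/985607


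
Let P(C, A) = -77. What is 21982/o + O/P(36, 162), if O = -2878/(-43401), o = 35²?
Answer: 10493944952/584828475 ≈ 17.944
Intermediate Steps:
o = 1225
O = 2878/43401 (O = -2878*(-1/43401) = 2878/43401 ≈ 0.066312)
21982/o + O/P(36, 162) = 21982/1225 + (2878/43401)/(-77) = 21982*(1/1225) + (2878/43401)*(-1/77) = 21982/1225 - 2878/3341877 = 10493944952/584828475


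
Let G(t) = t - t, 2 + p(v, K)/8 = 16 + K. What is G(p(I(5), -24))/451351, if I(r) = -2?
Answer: 0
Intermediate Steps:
p(v, K) = 112 + 8*K (p(v, K) = -16 + 8*(16 + K) = -16 + (128 + 8*K) = 112 + 8*K)
G(t) = 0
G(p(I(5), -24))/451351 = 0/451351 = 0*(1/451351) = 0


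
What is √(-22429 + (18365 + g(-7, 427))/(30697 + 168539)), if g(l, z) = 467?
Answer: I*√55644689831577/49809 ≈ 149.76*I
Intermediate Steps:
√(-22429 + (18365 + g(-7, 427))/(30697 + 168539)) = √(-22429 + (18365 + 467)/(30697 + 168539)) = √(-22429 + 18832/199236) = √(-22429 + 18832*(1/199236)) = √(-22429 + 4708/49809) = √(-1117161353/49809) = I*√55644689831577/49809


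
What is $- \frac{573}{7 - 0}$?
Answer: $- \frac{573}{7} \approx -81.857$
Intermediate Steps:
$- \frac{573}{7 - 0} = - \frac{573}{7 + 0} = - \frac{573}{7}$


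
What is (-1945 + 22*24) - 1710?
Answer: -3127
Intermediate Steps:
(-1945 + 22*24) - 1710 = (-1945 + 528) - 1710 = -1417 - 1710 = -3127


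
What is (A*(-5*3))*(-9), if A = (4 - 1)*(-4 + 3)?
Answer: -405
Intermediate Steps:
A = -3 (A = 3*(-1) = -3)
(A*(-5*3))*(-9) = -(-15)*3*(-9) = -3*(-15)*(-9) = 45*(-9) = -405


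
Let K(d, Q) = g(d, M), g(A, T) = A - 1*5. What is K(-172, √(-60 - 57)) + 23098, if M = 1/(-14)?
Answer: 22921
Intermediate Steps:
M = -1/14 ≈ -0.071429
g(A, T) = -5 + A (g(A, T) = A - 5 = -5 + A)
K(d, Q) = -5 + d
K(-172, √(-60 - 57)) + 23098 = (-5 - 172) + 23098 = -177 + 23098 = 22921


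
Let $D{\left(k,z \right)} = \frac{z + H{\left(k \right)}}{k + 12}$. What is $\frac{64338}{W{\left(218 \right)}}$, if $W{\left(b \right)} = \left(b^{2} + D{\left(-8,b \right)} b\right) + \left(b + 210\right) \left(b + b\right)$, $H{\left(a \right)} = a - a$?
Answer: $\frac{64338}{246013} \approx 0.26152$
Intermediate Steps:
$H{\left(a \right)} = 0$
$D{\left(k,z \right)} = \frac{z}{12 + k}$ ($D{\left(k,z \right)} = \frac{z + 0}{k + 12} = \frac{z}{12 + k}$)
$W{\left(b \right)} = \frac{5 b^{2}}{4} + 2 b \left(210 + b\right)$ ($W{\left(b \right)} = \left(b^{2} + \frac{b}{12 - 8} b\right) + \left(b + 210\right) \left(b + b\right) = \left(b^{2} + \frac{b}{4} b\right) + \left(210 + b\right) 2 b = \left(b^{2} + b \frac{1}{4} b\right) + 2 b \left(210 + b\right) = \left(b^{2} + \frac{b}{4} b\right) + 2 b \left(210 + b\right) = \left(b^{2} + \frac{b^{2}}{4}\right) + 2 b \left(210 + b\right) = \frac{5 b^{2}}{4} + 2 b \left(210 + b\right)$)
$\frac{64338}{W{\left(218 \right)}} = \frac{64338}{\frac{1}{4} \cdot 218 \left(1680 + 13 \cdot 218\right)} = \frac{64338}{\frac{1}{4} \cdot 218 \left(1680 + 2834\right)} = \frac{64338}{\frac{1}{4} \cdot 218 \cdot 4514} = \frac{64338}{246013}$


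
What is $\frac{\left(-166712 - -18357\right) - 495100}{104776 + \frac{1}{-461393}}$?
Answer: $- \frac{296885632815}{48342912967} \approx -6.1412$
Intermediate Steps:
$\frac{\left(-166712 - -18357\right) - 495100}{104776 + \frac{1}{-461393}} = \frac{\left(-166712 + 18357\right) - 495100}{104776 - \frac{1}{461393}} = \frac{-148355 - 495100}{\frac{48342912967}{461393}} = \left(-643455\right) \frac{461393}{48342912967} = - \frac{296885632815}{48342912967}$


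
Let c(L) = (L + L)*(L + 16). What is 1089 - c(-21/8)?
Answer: 37095/32 ≈ 1159.2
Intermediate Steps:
c(L) = 2*L*(16 + L) (c(L) = (2*L)*(16 + L) = 2*L*(16 + L))
1089 - c(-21/8) = 1089 - 2*(-21/8)*(16 - 21/8) = 1089 - 2*(-21*1/8)*(16 - 21*1/8) = 1089 - 2*(-21)*(16 - 21/8)/8 = 1089 - 2*(-21)*107/(8*8) = 1089 - 1*(-2247/32) = 1089 + 2247/32 = 37095/32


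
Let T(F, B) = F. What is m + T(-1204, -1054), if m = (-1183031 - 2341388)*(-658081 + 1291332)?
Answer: -2231841857373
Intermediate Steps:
m = -2231841856169 (m = -3524419*633251 = -2231841856169)
m + T(-1204, -1054) = -2231841856169 - 1204 = -2231841857373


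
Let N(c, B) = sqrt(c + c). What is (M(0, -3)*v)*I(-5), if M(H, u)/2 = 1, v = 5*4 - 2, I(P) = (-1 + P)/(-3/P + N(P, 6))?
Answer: -3240/259 + 5400*I*sqrt(10)/259 ≈ -12.51 + 65.932*I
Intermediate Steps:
N(c, B) = sqrt(2)*sqrt(c) (N(c, B) = sqrt(2*c) = sqrt(2)*sqrt(c))
I(P) = (-1 + P)/(-3/P + sqrt(2)*sqrt(P))
v = 18 (v = 20 - 2 = 18)
M(H, u) = 2 (M(H, u) = 2*1 = 2)
(M(0, -3)*v)*I(-5) = (2*18)*(-5*(-1 - 5)/(-3 + sqrt(2)*(-5)**(3/2))) = 36*(-5*(-6)/(-3 + sqrt(2)*(-5*I*sqrt(5)))) = 36*(-5*(-6)/(-3 - 5*I*sqrt(10))) = 36*(30/(-3 - 5*I*sqrt(10))) = 1080/(-3 - 5*I*sqrt(10))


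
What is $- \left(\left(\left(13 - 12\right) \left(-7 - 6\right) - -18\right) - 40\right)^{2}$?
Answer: $-1225$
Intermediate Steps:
$- \left(\left(\left(13 - 12\right) \left(-7 - 6\right) - -18\right) - 40\right)^{2} = - \left(\left(1 \left(-13\right) + 18\right) - 40\right)^{2} = - \left(\left(-13 + 18\right) - 40\right)^{2} = - \left(5 - 40\right)^{2} = - \left(-35\right)^{2} = \left(-1\right) 1225 = -1225$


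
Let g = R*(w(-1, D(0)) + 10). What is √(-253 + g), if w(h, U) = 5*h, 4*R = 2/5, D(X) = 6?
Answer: I*√1010/2 ≈ 15.89*I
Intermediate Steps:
R = ⅒ (R = (2/5)/4 = ((⅕)*2)/4 = (¼)*(⅖) = ⅒ ≈ 0.10000)
g = ½ (g = (5*(-1) + 10)/10 = (-5 + 10)/10 = (⅒)*5 = ½ ≈ 0.50000)
√(-253 + g) = √(-253 + ½) = √(-505/2) = I*√1010/2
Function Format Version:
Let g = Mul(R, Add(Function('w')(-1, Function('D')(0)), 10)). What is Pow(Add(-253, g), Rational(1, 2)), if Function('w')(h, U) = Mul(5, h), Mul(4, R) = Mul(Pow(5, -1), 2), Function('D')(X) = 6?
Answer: Mul(Rational(1, 2), I, Pow(1010, Rational(1, 2))) ≈ Mul(15.890, I)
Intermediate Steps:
R = Rational(1, 10) (R = Mul(Rational(1, 4), Mul(Pow(5, -1), 2)) = Mul(Rational(1, 4), Mul(Rational(1, 5), 2)) = Mul(Rational(1, 4), Rational(2, 5)) = Rational(1, 10) ≈ 0.10000)
g = Rational(1, 2) (g = Mul(Rational(1, 10), Add(Mul(5, -1), 10)) = Mul(Rational(1, 10), Add(-5, 10)) = Mul(Rational(1, 10), 5) = Rational(1, 2) ≈ 0.50000)
Pow(Add(-253, g), Rational(1, 2)) = Pow(Add(-253, Rational(1, 2)), Rational(1, 2)) = Pow(Rational(-505, 2), Rational(1, 2)) = Mul(Rational(1, 2), I, Pow(1010, Rational(1, 2)))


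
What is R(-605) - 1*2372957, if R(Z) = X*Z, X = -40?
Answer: -2348757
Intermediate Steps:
R(Z) = -40*Z
R(-605) - 1*2372957 = -40*(-605) - 1*2372957 = 24200 - 2372957 = -2348757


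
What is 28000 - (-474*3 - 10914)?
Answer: 40336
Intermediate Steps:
28000 - (-474*3 - 10914) = 28000 - (-1422 - 10914) = 28000 - 1*(-12336) = 28000 + 12336 = 40336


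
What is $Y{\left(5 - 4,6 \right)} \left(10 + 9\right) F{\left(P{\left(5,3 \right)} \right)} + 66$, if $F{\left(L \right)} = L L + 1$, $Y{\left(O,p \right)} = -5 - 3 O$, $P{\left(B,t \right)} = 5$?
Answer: $-3886$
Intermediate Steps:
$F{\left(L \right)} = 1 + L^{2}$ ($F{\left(L \right)} = L^{2} + 1 = 1 + L^{2}$)
$Y{\left(5 - 4,6 \right)} \left(10 + 9\right) F{\left(P{\left(5,3 \right)} \right)} + 66 = \left(-5 - 3 \left(5 - 4\right)\right) \left(10 + 9\right) \left(1 + 5^{2}\right) + 66 = \left(-5 - 3 \left(5 - 4\right)\right) 19 \left(1 + 25\right) + 66 = \left(-5 - 3\right) 19 \cdot 26 + 66 = \left(-8\right) 19 \cdot 26 + 66 = \left(-152\right) 26 + 66 = -3952 + 66 = -3886$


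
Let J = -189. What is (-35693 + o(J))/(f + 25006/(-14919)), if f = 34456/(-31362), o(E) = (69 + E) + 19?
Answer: 1395636927861/108190603 ≈ 12900.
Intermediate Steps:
o(E) = 88 + E
f = -17228/15681 (f = 34456*(-1/31362) = -17228/15681 ≈ -1.0987)
(-35693 + o(J))/(f + 25006/(-14919)) = (-35693 + (88 - 189))/(-17228/15681 + 25006/(-14919)) = (-35693 - 101)/(-17228/15681 + 25006*(-1/14919)) = -35794/(-17228/15681 - 25006/14919) = -35794/(-216381206/77981613) = -35794*(-77981613/216381206) = 1395636927861/108190603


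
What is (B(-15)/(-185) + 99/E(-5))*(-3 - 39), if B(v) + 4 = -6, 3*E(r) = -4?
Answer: 230601/74 ≈ 3116.2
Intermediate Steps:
E(r) = -4/3 (E(r) = (⅓)*(-4) = -4/3)
B(v) = -10 (B(v) = -4 - 6 = -10)
(B(-15)/(-185) + 99/E(-5))*(-3 - 39) = (-10/(-185) + 99/(-4/3))*(-3 - 39) = (-10*(-1/185) + 99*(-¾))*(-42) = (2/37 - 297/4)*(-42) = -10981/148*(-42) = 230601/74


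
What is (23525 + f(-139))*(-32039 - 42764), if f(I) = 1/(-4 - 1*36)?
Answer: -70389548197/40 ≈ -1.7597e+9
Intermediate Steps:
f(I) = -1/40 (f(I) = 1/(-4 - 36) = 1/(-40) = -1/40)
(23525 + f(-139))*(-32039 - 42764) = (23525 - 1/40)*(-32039 - 42764) = (940999/40)*(-74803) = -70389548197/40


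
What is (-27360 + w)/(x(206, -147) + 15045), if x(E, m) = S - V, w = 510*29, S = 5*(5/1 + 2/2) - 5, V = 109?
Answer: -4190/4987 ≈ -0.84018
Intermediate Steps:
S = 25 (S = 5*(5*1 + 2*(1/2)) - 5 = 5*(5 + 1) - 5 = 5*6 - 5 = 30 - 5 = 25)
w = 14790
x(E, m) = -84 (x(E, m) = 25 - 1*109 = 25 - 109 = -84)
(-27360 + w)/(x(206, -147) + 15045) = (-27360 + 14790)/(-84 + 15045) = -12570/14961 = -12570*1/14961 = -4190/4987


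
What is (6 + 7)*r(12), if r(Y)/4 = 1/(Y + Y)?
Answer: 13/6 ≈ 2.1667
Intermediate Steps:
r(Y) = 2/Y (r(Y) = 4/(Y + Y) = 4/((2*Y)) = 4*(1/(2*Y)) = 2/Y)
(6 + 7)*r(12) = (6 + 7)*(2/12) = 13*(2*(1/12)) = 13*(1/6) = 13/6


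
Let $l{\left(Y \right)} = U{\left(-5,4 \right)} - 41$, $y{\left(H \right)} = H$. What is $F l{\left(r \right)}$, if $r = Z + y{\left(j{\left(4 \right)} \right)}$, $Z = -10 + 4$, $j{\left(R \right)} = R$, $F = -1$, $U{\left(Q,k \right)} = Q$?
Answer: $46$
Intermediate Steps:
$Z = -6$
$r = -2$ ($r = -6 + 4 = -2$)
$l{\left(Y \right)} = -46$ ($l{\left(Y \right)} = -5 - 41 = -46$)
$F l{\left(r \right)} = \left(-1\right) \left(-46\right) = 46$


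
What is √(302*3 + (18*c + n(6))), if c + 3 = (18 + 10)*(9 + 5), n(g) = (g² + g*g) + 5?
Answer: √7985 ≈ 89.359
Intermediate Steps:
n(g) = 5 + 2*g² (n(g) = (g² + g²) + 5 = 2*g² + 5 = 5 + 2*g²)
c = 389 (c = -3 + (18 + 10)*(9 + 5) = -3 + 28*14 = -3 + 392 = 389)
√(302*3 + (18*c + n(6))) = √(302*3 + (18*389 + (5 + 2*6²))) = √(906 + (7002 + (5 + 2*36))) = √(906 + (7002 + (5 + 72))) = √(906 + (7002 + 77)) = √(906 + 7079) = √7985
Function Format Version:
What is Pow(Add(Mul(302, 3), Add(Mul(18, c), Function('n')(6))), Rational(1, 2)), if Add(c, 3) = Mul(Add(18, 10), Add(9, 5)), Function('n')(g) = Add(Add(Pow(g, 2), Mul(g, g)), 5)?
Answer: Pow(7985, Rational(1, 2)) ≈ 89.359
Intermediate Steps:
Function('n')(g) = Add(5, Mul(2, Pow(g, 2))) (Function('n')(g) = Add(Add(Pow(g, 2), Pow(g, 2)), 5) = Add(Mul(2, Pow(g, 2)), 5) = Add(5, Mul(2, Pow(g, 2))))
c = 389 (c = Add(-3, Mul(Add(18, 10), Add(9, 5))) = Add(-3, Mul(28, 14)) = Add(-3, 392) = 389)
Pow(Add(Mul(302, 3), Add(Mul(18, c), Function('n')(6))), Rational(1, 2)) = Pow(Add(Mul(302, 3), Add(Mul(18, 389), Add(5, Mul(2, Pow(6, 2))))), Rational(1, 2)) = Pow(Add(906, Add(7002, Add(5, Mul(2, 36)))), Rational(1, 2)) = Pow(Add(906, Add(7002, Add(5, 72))), Rational(1, 2)) = Pow(Add(906, Add(7002, 77)), Rational(1, 2)) = Pow(Add(906, 7079), Rational(1, 2)) = Pow(7985, Rational(1, 2))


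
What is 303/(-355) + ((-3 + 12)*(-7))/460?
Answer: -32349/32660 ≈ -0.99048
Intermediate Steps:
303/(-355) + ((-3 + 12)*(-7))/460 = 303*(-1/355) + (9*(-7))*(1/460) = -303/355 - 63*1/460 = -303/355 - 63/460 = -32349/32660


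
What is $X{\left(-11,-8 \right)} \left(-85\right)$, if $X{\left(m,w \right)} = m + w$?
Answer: $1615$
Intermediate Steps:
$X{\left(-11,-8 \right)} \left(-85\right) = \left(-11 - 8\right) \left(-85\right) = \left(-19\right) \left(-85\right) = 1615$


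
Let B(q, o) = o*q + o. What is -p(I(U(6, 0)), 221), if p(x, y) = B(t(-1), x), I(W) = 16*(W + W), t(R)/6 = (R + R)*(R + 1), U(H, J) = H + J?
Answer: -192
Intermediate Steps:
t(R) = 12*R*(1 + R) (t(R) = 6*((R + R)*(R + 1)) = 6*((2*R)*(1 + R)) = 6*(2*R*(1 + R)) = 12*R*(1 + R))
B(q, o) = o + o*q
I(W) = 32*W (I(W) = 16*(2*W) = 32*W)
p(x, y) = x (p(x, y) = x*(1 + 12*(-1)*(1 - 1)) = x*(1 + 12*(-1)*0) = x*(1 + 0) = x*1 = x)
-p(I(U(6, 0)), 221) = -32*(6 + 0) = -32*6 = -1*192 = -192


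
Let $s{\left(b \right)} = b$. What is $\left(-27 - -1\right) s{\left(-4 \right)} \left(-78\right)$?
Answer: $-8112$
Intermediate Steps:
$\left(-27 - -1\right) s{\left(-4 \right)} \left(-78\right) = \left(-27 - -1\right) \left(-4\right) \left(-78\right) = \left(-27 + 1\right) \left(-4\right) \left(-78\right) = \left(-26\right) \left(-4\right) \left(-78\right) = 104 \left(-78\right) = -8112$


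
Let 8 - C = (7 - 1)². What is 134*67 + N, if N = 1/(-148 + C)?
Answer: 1580127/176 ≈ 8978.0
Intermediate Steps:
C = -28 (C = 8 - (7 - 1)² = 8 - 1*6² = 8 - 1*36 = 8 - 36 = -28)
N = -1/176 (N = 1/(-148 - 28) = 1/(-176) = -1/176 ≈ -0.0056818)
134*67 + N = 134*67 - 1/176 = 8978 - 1/176 = 1580127/176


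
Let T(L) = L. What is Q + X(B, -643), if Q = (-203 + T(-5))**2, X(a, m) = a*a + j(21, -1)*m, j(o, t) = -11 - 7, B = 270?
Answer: 127738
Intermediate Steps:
j(o, t) = -18
X(a, m) = a**2 - 18*m (X(a, m) = a*a - 18*m = a**2 - 18*m)
Q = 43264 (Q = (-203 - 5)**2 = (-208)**2 = 43264)
Q + X(B, -643) = 43264 + (270**2 - 18*(-643)) = 43264 + (72900 + 11574) = 43264 + 84474 = 127738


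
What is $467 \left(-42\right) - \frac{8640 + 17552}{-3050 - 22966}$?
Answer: $- \frac{31890727}{1626} \approx -19613.0$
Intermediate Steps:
$467 \left(-42\right) - \frac{8640 + 17552}{-3050 - 22966} = -19614 - \frac{26192}{-26016} = -19614 - 26192 \left(- \frac{1}{26016}\right) = -19614 - - \frac{1637}{1626} = -19614 + \frac{1637}{1626} = - \frac{31890727}{1626}$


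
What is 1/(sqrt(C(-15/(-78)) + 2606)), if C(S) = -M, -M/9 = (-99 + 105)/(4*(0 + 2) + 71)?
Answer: sqrt(4067078)/102964 ≈ 0.019586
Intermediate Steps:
M = -54/79 (M = -9*(-99 + 105)/(4*(0 + 2) + 71) = -54/(4*2 + 71) = -54/(8 + 71) = -54/79 ≈ -0.68354)
C(S) = 54/79 (C(S) = -1*(-54/79) = 54/79)
1/(sqrt(C(-15/(-78)) + 2606)) = 1/(sqrt(54/79 + 2606)) = 1/(sqrt(205928/79)) = 1/(2*sqrt(4067078)/79) = sqrt(4067078)/102964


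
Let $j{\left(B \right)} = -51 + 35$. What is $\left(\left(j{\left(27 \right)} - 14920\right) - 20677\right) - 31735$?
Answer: $-67348$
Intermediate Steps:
$j{\left(B \right)} = -16$
$\left(\left(j{\left(27 \right)} - 14920\right) - 20677\right) - 31735 = \left(\left(-16 - 14920\right) - 20677\right) - 31735 = \left(-14936 - 20677\right) - 31735 = -35613 - 31735 = -67348$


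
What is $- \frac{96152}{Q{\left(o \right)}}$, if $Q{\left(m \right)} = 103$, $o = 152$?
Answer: $- \frac{96152}{103} \approx -933.51$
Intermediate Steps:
$- \frac{96152}{Q{\left(o \right)}} = - \frac{96152}{103}$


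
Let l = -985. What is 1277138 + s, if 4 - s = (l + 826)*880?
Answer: 1417062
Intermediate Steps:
s = 139924 (s = 4 - (-985 + 826)*880 = 4 - (-159)*880 = 4 - 1*(-139920) = 4 + 139920 = 139924)
1277138 + s = 1277138 + 139924 = 1417062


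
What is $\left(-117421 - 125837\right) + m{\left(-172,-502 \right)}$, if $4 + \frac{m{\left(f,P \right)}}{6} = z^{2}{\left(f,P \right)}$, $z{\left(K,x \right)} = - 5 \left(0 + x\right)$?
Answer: $37557318$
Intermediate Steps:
$z{\left(K,x \right)} = - 5 x$
$m{\left(f,P \right)} = -24 + 150 P^{2}$ ($m{\left(f,P \right)} = -24 + 6 \left(- 5 P\right)^{2} = -24 + 6 \cdot 25 P^{2} = -24 + 150 P^{2}$)
$\left(-117421 - 125837\right) + m{\left(-172,-502 \right)} = \left(-117421 - 125837\right) - \left(24 - 150 \left(-502\right)^{2}\right) = -243258 + \left(-24 + 150 \cdot 252004\right) = -243258 + \left(-24 + 37800600\right) = -243258 + 37800576 = 37557318$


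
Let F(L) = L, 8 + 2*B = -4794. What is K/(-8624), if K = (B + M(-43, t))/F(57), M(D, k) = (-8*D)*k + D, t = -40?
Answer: 4051/122892 ≈ 0.032964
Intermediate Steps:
B = -2401 (B = -4 + (½)*(-4794) = -4 - 2397 = -2401)
M(D, k) = D - 8*D*k (M(D, k) = -8*D*k + D = D - 8*D*k)
K = -16204/57 (K = (-2401 - 43*(1 - 8*(-40)))/57 = (-2401 - 43*(1 + 320))*(1/57) = (-2401 - 43*321)*(1/57) = (-2401 - 13803)*(1/57) = -16204*1/57 = -16204/57 ≈ -284.28)
K/(-8624) = -16204/57/(-8624) = -16204/57*(-1/8624) = 4051/122892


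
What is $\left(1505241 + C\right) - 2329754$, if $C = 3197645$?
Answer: $2373132$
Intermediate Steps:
$\left(1505241 + C\right) - 2329754 = \left(1505241 + 3197645\right) - 2329754 = 4702886 - 2329754 = 2373132$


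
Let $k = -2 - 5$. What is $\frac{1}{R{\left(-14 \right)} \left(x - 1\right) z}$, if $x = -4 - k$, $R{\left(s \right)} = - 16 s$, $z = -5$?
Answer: $- \frac{1}{2240} \approx -0.00044643$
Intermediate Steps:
$k = -7$
$x = 3$ ($x = -4 - -7 = -4 + 7 = 3$)
$\frac{1}{R{\left(-14 \right)} \left(x - 1\right) z} = \frac{1}{\left(-16\right) \left(-14\right) \left(3 - 1\right) \left(-5\right)} = \frac{1}{224 \cdot 2 \left(-5\right)} = \frac{1}{224 \left(-10\right)} = \frac{1}{-2240} = - \frac{1}{2240}$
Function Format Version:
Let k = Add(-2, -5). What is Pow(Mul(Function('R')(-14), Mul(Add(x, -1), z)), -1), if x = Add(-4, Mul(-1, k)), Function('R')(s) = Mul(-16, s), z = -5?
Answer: Rational(-1, 2240) ≈ -0.00044643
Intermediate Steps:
k = -7
x = 3 (x = Add(-4, Mul(-1, -7)) = Add(-4, 7) = 3)
Pow(Mul(Function('R')(-14), Mul(Add(x, -1), z)), -1) = Pow(Mul(Mul(-16, -14), Mul(Add(3, -1), -5)), -1) = Pow(Mul(224, Mul(2, -5)), -1) = Pow(Mul(224, -10), -1) = Pow(-2240, -1) = Rational(-1, 2240)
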